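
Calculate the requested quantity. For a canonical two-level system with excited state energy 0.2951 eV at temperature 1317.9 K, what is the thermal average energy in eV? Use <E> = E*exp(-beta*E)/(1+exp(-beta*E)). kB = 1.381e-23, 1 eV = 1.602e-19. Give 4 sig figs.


Step 1: beta*E = 0.2951*1.602e-19/(1.381e-23*1317.9) = 2.598
Step 2: exp(-beta*E) = 0.07446
Step 3: <E> = 0.2951*0.07446/(1+0.07446) = 0.02045 eV

0.02045


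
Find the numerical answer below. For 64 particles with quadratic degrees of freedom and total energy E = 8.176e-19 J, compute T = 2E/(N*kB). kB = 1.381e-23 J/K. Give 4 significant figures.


Step 1: Numerator = 2*E = 2*8.176e-19 = 1.635e-18 J
Step 2: Denominator = N*kB = 64*1.381e-23 = 8.838e-22
Step 3: T = 1.635e-18 / 8.838e-22 = 1850 K

1850


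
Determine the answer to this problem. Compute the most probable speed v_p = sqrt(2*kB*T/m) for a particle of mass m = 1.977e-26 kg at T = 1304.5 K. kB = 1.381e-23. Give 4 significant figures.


Step 1: Numerator = 2*kB*T = 2*1.381e-23*1304.5 = 3.603e-20
Step 2: Ratio = 3.603e-20 / 1.977e-26 = 1.822e+06
Step 3: v_p = sqrt(1.822e+06) = 1350 m/s

1350


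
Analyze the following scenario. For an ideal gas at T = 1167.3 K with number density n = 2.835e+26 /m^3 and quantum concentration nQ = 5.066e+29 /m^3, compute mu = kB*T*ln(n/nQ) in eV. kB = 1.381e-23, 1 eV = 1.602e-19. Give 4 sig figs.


Step 1: n/nQ = 2.835e+26/5.066e+29 = 0.0005596
Step 2: ln(n/nQ) = -7.488
Step 3: mu = kB*T*ln(n/nQ) = 1.612e-20*-7.488 = -1.207e-19 J
Step 4: Convert to eV: -1.207e-19/1.602e-19 = -0.7535 eV

-0.7535


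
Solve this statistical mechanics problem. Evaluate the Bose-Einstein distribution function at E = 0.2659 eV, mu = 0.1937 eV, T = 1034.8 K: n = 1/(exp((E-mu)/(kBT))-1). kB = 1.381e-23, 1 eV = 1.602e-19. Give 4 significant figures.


Step 1: (E - mu) = 0.0722 eV
Step 2: x = (E-mu)*eV/(kB*T) = 0.0722*1.602e-19/(1.381e-23*1034.8) = 0.8094
Step 3: exp(x) = 2.247
Step 4: n = 1/(exp(x)-1) = 0.8022

0.8022


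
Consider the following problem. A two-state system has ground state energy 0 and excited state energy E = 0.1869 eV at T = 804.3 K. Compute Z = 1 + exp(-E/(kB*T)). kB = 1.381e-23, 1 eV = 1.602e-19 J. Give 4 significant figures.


Step 1: Compute beta*E = E*eV/(kB*T) = 0.1869*1.602e-19/(1.381e-23*804.3) = 2.696
Step 2: exp(-beta*E) = exp(-2.696) = 0.0675
Step 3: Z = 1 + 0.0675 = 1.067

1.067


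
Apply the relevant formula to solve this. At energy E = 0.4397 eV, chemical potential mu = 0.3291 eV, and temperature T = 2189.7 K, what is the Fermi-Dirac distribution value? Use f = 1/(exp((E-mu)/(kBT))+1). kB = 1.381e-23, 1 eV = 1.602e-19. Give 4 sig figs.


Step 1: (E - mu) = 0.4397 - 0.3291 = 0.1106 eV
Step 2: Convert: (E-mu)*eV = 1.772e-20 J
Step 3: x = (E-mu)*eV/(kB*T) = 0.5859
Step 4: f = 1/(exp(0.5859)+1) = 0.3576

0.3576


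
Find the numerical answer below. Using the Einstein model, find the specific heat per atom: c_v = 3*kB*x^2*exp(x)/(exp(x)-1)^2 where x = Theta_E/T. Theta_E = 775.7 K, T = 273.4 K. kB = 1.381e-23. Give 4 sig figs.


Step 1: x = Theta_E/T = 775.7/273.4 = 2.837
Step 2: x^2 = 8.05
Step 3: exp(x) = 17.07
Step 4: c_v = 3*1.381e-23*8.05*17.07/(17.07-1)^2 = 2.205e-23

2.205e-23


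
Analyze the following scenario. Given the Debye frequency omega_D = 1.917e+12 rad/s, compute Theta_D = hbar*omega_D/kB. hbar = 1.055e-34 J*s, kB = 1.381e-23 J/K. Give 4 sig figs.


Step 1: hbar*omega_D = 1.055e-34 * 1.917e+12 = 2.022e-22 J
Step 2: Theta_D = 2.022e-22 / 1.381e-23
Step 3: Theta_D = 14.64 K

14.64


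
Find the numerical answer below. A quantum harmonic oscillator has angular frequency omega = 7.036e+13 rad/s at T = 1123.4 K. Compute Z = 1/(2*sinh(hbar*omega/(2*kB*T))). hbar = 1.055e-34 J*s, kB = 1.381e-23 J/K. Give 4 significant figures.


Step 1: Compute x = hbar*omega/(kB*T) = 1.055e-34*7.036e+13/(1.381e-23*1123.4) = 0.4785
Step 2: x/2 = 0.2392
Step 3: sinh(x/2) = 0.2415
Step 4: Z = 1/(2*0.2415) = 2.07

2.07


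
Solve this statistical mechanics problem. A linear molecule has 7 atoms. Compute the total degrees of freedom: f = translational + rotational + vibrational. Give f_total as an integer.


Step 1: Translational DOF = 3
Step 2: Rotational DOF (linear) = 2
Step 3: Vibrational DOF = 3*7 - 5 = 16
Step 4: Total = 3 + 2 + 16 = 21

21


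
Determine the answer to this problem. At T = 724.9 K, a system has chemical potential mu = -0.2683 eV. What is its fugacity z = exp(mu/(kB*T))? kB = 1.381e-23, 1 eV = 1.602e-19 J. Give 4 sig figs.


Step 1: Convert mu to Joules: -0.2683*1.602e-19 = -4.298e-20 J
Step 2: kB*T = 1.381e-23*724.9 = 1.001e-20 J
Step 3: mu/(kB*T) = -4.293
Step 4: z = exp(-4.293) = 0.01366

0.01366


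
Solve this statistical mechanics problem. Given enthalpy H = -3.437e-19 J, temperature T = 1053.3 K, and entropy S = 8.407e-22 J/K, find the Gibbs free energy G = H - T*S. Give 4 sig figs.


Step 1: T*S = 1053.3 * 8.407e-22 = 8.855e-19 J
Step 2: G = H - T*S = -3.437e-19 - 8.855e-19
Step 3: G = -1.229e-18 J

-1.229e-18


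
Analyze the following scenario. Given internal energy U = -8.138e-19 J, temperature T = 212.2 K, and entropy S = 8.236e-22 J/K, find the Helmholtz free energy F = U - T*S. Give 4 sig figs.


Step 1: T*S = 212.2 * 8.236e-22 = 1.748e-19 J
Step 2: F = U - T*S = -8.138e-19 - 1.748e-19
Step 3: F = -9.886e-19 J

-9.886e-19


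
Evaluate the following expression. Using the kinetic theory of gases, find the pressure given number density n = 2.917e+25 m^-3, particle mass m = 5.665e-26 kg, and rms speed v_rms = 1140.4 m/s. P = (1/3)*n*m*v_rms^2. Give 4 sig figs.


Step 1: v_rms^2 = 1140.4^2 = 1.301e+06
Step 2: n*m = 2.917e+25*5.665e-26 = 1.652
Step 3: P = (1/3)*1.652*1.301e+06 = 7.164e+05 Pa

7.164e+05


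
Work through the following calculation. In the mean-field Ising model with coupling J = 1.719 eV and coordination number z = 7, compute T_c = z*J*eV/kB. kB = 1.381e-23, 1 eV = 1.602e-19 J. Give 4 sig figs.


Step 1: z*J = 7*1.719 = 12.03 eV
Step 2: Convert to Joules: 12.03*1.602e-19 = 1.928e-18 J
Step 3: T_c = 1.928e-18 / 1.381e-23 = 1.396e+05 K

1.396e+05


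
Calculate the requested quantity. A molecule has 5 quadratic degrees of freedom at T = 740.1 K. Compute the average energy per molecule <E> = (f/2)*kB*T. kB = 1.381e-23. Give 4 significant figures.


Step 1: f/2 = 5/2 = 2.5
Step 2: kB*T = 1.381e-23 * 740.1 = 1.022e-20
Step 3: <E> = 2.5 * 1.022e-20 = 2.555e-20 J

2.555e-20


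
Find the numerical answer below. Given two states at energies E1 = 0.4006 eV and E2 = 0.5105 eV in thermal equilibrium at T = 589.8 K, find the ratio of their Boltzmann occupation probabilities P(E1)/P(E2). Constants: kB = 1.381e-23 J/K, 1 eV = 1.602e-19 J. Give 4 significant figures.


Step 1: Compute energy difference dE = E1 - E2 = 0.4006 - 0.5105 = -0.1099 eV
Step 2: Convert to Joules: dE_J = -0.1099 * 1.602e-19 = -1.761e-20 J
Step 3: Compute exponent = -dE_J / (kB * T) = -(-1.761e-20) / (1.381e-23 * 589.8) = 2.162
Step 4: P(E1)/P(E2) = exp(2.162) = 8.684

8.684


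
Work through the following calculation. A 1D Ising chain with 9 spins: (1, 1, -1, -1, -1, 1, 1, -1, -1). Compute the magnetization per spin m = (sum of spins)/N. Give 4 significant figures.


Step 1: Count up spins (+1): 4, down spins (-1): 5
Step 2: Total magnetization M = 4 - 5 = -1
Step 3: m = M/N = -1/9 = -0.1111

-0.1111


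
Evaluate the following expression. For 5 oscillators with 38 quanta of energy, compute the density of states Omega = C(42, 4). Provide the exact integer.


Step 1: Use binomial coefficient C(42, 4)
Step 2: Numerator = 42! / 38!
Step 3: Denominator = 4!
Step 4: Omega = 111930

111930


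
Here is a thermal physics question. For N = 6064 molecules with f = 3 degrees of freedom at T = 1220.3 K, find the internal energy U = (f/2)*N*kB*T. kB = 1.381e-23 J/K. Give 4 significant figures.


Step 1: f/2 = 3/2 = 1.5
Step 2: N*kB*T = 6064*1.381e-23*1220.3 = 1.022e-16
Step 3: U = 1.5 * 1.022e-16 = 1.533e-16 J

1.533e-16


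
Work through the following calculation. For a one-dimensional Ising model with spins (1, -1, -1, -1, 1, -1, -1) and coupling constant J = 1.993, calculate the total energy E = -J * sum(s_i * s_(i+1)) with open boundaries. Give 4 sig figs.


Step 1: Nearest-neighbor products: -1, 1, 1, -1, -1, 1
Step 2: Sum of products = 0
Step 3: E = -1.993 * 0 = 0

0


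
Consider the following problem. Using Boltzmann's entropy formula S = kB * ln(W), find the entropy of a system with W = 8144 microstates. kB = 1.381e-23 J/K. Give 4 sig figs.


Step 1: ln(W) = ln(8144) = 9.005
Step 2: S = kB * ln(W) = 1.381e-23 * 9.005
Step 3: S = 1.244e-22 J/K

1.244e-22


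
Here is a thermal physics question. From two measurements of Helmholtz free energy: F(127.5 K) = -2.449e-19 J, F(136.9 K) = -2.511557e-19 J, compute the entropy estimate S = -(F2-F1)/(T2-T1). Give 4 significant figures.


Step 1: dF = F2 - F1 = -2.511557e-19 - (-2.449e-19) = -6.2557e-21 J
Step 2: dT = T2 - T1 = 136.9 - 127.5 = 9.4 K
Step 3: S = -dF/dT = -(-6.2557e-21)/9.4 = 6.655e-22 J/K

6.655e-22


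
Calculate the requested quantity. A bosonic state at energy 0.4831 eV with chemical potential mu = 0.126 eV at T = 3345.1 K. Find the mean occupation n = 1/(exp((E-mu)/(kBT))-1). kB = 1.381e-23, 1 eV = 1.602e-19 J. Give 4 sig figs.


Step 1: (E - mu) = 0.3571 eV
Step 2: x = (E-mu)*eV/(kB*T) = 0.3571*1.602e-19/(1.381e-23*3345.1) = 1.238
Step 3: exp(x) = 3.45
Step 4: n = 1/(exp(x)-1) = 0.4082

0.4082


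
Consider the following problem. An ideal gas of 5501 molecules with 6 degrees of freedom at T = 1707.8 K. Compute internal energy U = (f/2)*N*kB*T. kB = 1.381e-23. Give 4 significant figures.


Step 1: f/2 = 6/2 = 3.0
Step 2: N*kB*T = 5501*1.381e-23*1707.8 = 1.297e-16
Step 3: U = 3.0 * 1.297e-16 = 3.892e-16 J

3.892e-16


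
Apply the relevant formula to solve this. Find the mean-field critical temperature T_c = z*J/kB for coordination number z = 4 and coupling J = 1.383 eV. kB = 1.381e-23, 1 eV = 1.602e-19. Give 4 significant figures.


Step 1: z*J = 4*1.383 = 5.532 eV
Step 2: Convert to Joules: 5.532*1.602e-19 = 8.862e-19 J
Step 3: T_c = 8.862e-19 / 1.381e-23 = 6.417e+04 K

6.417e+04


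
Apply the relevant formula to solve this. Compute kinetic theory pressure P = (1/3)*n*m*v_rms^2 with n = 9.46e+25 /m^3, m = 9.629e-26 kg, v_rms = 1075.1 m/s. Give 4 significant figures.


Step 1: v_rms^2 = 1075.1^2 = 1.156e+06
Step 2: n*m = 9.46e+25*9.629e-26 = 9.109
Step 3: P = (1/3)*9.109*1.156e+06 = 3.51e+06 Pa

3.51e+06


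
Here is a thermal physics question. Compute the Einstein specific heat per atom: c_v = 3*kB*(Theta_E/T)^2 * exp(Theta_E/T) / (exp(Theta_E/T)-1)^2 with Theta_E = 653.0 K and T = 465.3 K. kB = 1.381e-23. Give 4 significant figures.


Step 1: x = Theta_E/T = 653.0/465.3 = 1.403
Step 2: x^2 = 1.97
Step 3: exp(x) = 4.069
Step 4: c_v = 3*1.381e-23*1.97*4.069/(4.069-1)^2 = 3.525e-23

3.525e-23


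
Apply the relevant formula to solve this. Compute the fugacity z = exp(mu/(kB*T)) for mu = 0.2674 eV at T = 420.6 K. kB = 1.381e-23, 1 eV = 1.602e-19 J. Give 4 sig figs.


Step 1: Convert mu to Joules: 0.2674*1.602e-19 = 4.284e-20 J
Step 2: kB*T = 1.381e-23*420.6 = 5.808e-21 J
Step 3: mu/(kB*T) = 7.375
Step 4: z = exp(7.375) = 1596

1596


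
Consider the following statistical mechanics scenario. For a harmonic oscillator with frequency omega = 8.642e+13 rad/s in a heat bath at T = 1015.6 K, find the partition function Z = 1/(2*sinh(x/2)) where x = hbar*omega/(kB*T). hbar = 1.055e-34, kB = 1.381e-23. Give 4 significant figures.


Step 1: Compute x = hbar*omega/(kB*T) = 1.055e-34*8.642e+13/(1.381e-23*1015.6) = 0.6501
Step 2: x/2 = 0.325
Step 3: sinh(x/2) = 0.3308
Step 4: Z = 1/(2*0.3308) = 1.512

1.512


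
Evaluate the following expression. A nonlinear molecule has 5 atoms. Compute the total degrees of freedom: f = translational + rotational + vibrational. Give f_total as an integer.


Step 1: Translational DOF = 3
Step 2: Rotational DOF (nonlinear) = 3
Step 3: Vibrational DOF = 3*5 - 6 = 9
Step 4: Total = 3 + 3 + 9 = 15

15


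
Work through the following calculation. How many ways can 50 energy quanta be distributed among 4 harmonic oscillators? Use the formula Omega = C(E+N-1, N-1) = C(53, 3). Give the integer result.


Step 1: Use binomial coefficient C(53, 3)
Step 2: Numerator = 53! / 50!
Step 3: Denominator = 3!
Step 4: Omega = 23426

23426


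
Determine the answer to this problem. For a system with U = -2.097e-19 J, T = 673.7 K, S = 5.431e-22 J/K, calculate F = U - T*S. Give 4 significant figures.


Step 1: T*S = 673.7 * 5.431e-22 = 3.659e-19 J
Step 2: F = U - T*S = -2.097e-19 - 3.659e-19
Step 3: F = -5.756e-19 J

-5.756e-19


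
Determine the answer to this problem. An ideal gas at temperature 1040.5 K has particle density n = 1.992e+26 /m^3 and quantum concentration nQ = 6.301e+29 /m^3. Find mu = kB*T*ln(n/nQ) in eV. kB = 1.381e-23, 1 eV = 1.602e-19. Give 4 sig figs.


Step 1: n/nQ = 1.992e+26/6.301e+29 = 0.0003161
Step 2: ln(n/nQ) = -8.059
Step 3: mu = kB*T*ln(n/nQ) = 1.437e-20*-8.059 = -1.158e-19 J
Step 4: Convert to eV: -1.158e-19/1.602e-19 = -0.7229 eV

-0.7229


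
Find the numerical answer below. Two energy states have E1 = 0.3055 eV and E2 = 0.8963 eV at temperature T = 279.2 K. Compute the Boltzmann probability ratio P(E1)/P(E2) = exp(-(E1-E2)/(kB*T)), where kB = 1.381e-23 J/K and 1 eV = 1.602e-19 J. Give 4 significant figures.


Step 1: Compute energy difference dE = E1 - E2 = 0.3055 - 0.8963 = -0.5908 eV
Step 2: Convert to Joules: dE_J = -0.5908 * 1.602e-19 = -9.465e-20 J
Step 3: Compute exponent = -dE_J / (kB * T) = -(-9.465e-20) / (1.381e-23 * 279.2) = 24.55
Step 4: P(E1)/P(E2) = exp(24.55) = 4.576e+10

4.576e+10


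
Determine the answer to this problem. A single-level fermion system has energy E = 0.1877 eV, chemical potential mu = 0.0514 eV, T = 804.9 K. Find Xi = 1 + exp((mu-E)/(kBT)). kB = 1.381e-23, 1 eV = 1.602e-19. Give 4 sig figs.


Step 1: (mu - E) = 0.0514 - 0.1877 = -0.1363 eV
Step 2: x = (mu-E)*eV/(kB*T) = -0.1363*1.602e-19/(1.381e-23*804.9) = -1.964
Step 3: exp(x) = 0.1402
Step 4: Xi = 1 + 0.1402 = 1.14

1.14


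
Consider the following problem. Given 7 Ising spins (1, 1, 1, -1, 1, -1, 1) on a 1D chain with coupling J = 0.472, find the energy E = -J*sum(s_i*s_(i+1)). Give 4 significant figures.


Step 1: Nearest-neighbor products: 1, 1, -1, -1, -1, -1
Step 2: Sum of products = -2
Step 3: E = -0.472 * -2 = 0.944

0.944


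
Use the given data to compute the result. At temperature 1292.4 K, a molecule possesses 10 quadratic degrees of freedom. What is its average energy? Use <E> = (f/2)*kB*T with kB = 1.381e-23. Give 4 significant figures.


Step 1: f/2 = 10/2 = 5
Step 2: kB*T = 1.381e-23 * 1292.4 = 1.785e-20
Step 3: <E> = 5 * 1.785e-20 = 8.924e-20 J

8.924e-20


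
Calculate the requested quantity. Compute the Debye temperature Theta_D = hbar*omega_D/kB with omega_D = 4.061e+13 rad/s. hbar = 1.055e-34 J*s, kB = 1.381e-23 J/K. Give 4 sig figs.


Step 1: hbar*omega_D = 1.055e-34 * 4.061e+13 = 4.284e-21 J
Step 2: Theta_D = 4.284e-21 / 1.381e-23
Step 3: Theta_D = 310.2 K

310.2


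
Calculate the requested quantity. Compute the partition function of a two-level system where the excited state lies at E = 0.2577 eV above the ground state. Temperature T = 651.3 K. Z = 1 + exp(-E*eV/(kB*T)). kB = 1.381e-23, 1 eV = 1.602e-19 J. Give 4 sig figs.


Step 1: Compute beta*E = E*eV/(kB*T) = 0.2577*1.602e-19/(1.381e-23*651.3) = 4.59
Step 2: exp(-beta*E) = exp(-4.59) = 0.01015
Step 3: Z = 1 + 0.01015 = 1.01

1.01


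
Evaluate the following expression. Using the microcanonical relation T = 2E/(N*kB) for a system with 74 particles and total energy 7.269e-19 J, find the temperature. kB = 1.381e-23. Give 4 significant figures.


Step 1: Numerator = 2*E = 2*7.269e-19 = 1.454e-18 J
Step 2: Denominator = N*kB = 74*1.381e-23 = 1.022e-21
Step 3: T = 1.454e-18 / 1.022e-21 = 1423 K

1423


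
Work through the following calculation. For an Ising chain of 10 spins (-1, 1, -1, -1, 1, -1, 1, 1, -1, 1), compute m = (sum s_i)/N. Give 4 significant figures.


Step 1: Count up spins (+1): 5, down spins (-1): 5
Step 2: Total magnetization M = 5 - 5 = 0
Step 3: m = M/N = 0/10 = 0

0


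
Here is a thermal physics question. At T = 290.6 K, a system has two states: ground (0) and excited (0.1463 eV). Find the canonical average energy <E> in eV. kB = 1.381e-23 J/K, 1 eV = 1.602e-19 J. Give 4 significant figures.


Step 1: beta*E = 0.1463*1.602e-19/(1.381e-23*290.6) = 5.84
Step 2: exp(-beta*E) = 0.002909
Step 3: <E> = 0.1463*0.002909/(1+0.002909) = 0.0004243 eV

0.0004243


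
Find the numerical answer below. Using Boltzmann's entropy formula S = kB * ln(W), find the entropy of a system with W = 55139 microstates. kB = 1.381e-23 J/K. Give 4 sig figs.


Step 1: ln(W) = ln(55139) = 10.92
Step 2: S = kB * ln(W) = 1.381e-23 * 10.92
Step 3: S = 1.508e-22 J/K

1.508e-22


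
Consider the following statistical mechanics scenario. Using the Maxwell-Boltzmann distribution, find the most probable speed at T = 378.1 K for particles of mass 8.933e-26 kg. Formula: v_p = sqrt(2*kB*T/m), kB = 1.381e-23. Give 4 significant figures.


Step 1: Numerator = 2*kB*T = 2*1.381e-23*378.1 = 1.044e-20
Step 2: Ratio = 1.044e-20 / 8.933e-26 = 1.169e+05
Step 3: v_p = sqrt(1.169e+05) = 341.9 m/s

341.9


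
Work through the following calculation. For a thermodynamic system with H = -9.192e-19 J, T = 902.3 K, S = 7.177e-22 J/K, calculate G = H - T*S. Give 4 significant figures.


Step 1: T*S = 902.3 * 7.177e-22 = 6.476e-19 J
Step 2: G = H - T*S = -9.192e-19 - 6.476e-19
Step 3: G = -1.567e-18 J

-1.567e-18


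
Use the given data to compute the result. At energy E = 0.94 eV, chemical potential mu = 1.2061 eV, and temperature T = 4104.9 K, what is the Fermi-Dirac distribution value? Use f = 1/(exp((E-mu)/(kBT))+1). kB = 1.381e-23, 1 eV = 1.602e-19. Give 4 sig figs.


Step 1: (E - mu) = 0.94 - 1.2061 = -0.2661 eV
Step 2: Convert: (E-mu)*eV = -4.263e-20 J
Step 3: x = (E-mu)*eV/(kB*T) = -0.752
Step 4: f = 1/(exp(-0.752)+1) = 0.6796

0.6796


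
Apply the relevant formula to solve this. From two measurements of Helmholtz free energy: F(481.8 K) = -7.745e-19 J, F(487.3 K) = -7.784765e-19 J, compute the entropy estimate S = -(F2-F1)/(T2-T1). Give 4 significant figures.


Step 1: dF = F2 - F1 = -7.784765e-19 - (-7.745e-19) = -3.9765e-21 J
Step 2: dT = T2 - T1 = 487.3 - 481.8 = 5.5 K
Step 3: S = -dF/dT = -(-3.9765e-21)/5.5 = 7.23e-22 J/K

7.23e-22


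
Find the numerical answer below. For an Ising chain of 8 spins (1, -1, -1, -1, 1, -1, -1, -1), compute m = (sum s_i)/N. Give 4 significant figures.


Step 1: Count up spins (+1): 2, down spins (-1): 6
Step 2: Total magnetization M = 2 - 6 = -4
Step 3: m = M/N = -4/8 = -0.5

-0.5


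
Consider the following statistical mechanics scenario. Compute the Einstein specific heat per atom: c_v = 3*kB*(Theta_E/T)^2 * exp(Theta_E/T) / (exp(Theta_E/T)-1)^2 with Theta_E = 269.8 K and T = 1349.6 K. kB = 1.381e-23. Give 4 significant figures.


Step 1: x = Theta_E/T = 269.8/1349.6 = 0.1999
Step 2: x^2 = 0.03996
Step 3: exp(x) = 1.221
Step 4: c_v = 3*1.381e-23*0.03996*1.221/(1.221-1)^2 = 4.129e-23

4.129e-23


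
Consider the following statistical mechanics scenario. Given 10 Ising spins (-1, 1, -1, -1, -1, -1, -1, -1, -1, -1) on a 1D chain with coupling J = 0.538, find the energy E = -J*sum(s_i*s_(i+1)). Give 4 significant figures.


Step 1: Nearest-neighbor products: -1, -1, 1, 1, 1, 1, 1, 1, 1
Step 2: Sum of products = 5
Step 3: E = -0.538 * 5 = -2.69

-2.69


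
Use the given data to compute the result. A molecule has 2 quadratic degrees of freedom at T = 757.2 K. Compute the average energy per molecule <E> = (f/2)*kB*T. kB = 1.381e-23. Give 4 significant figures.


Step 1: f/2 = 2/2 = 1
Step 2: kB*T = 1.381e-23 * 757.2 = 1.046e-20
Step 3: <E> = 1 * 1.046e-20 = 1.046e-20 J

1.046e-20


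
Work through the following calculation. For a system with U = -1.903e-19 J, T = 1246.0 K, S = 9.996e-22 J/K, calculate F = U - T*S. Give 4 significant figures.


Step 1: T*S = 1246.0 * 9.996e-22 = 1.246e-18 J
Step 2: F = U - T*S = -1.903e-19 - 1.246e-18
Step 3: F = -1.436e-18 J

-1.436e-18


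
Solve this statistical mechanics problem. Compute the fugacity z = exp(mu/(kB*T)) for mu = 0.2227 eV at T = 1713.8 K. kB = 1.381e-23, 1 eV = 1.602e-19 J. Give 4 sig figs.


Step 1: Convert mu to Joules: 0.2227*1.602e-19 = 3.568e-20 J
Step 2: kB*T = 1.381e-23*1713.8 = 2.367e-20 J
Step 3: mu/(kB*T) = 1.507
Step 4: z = exp(1.507) = 4.515

4.515


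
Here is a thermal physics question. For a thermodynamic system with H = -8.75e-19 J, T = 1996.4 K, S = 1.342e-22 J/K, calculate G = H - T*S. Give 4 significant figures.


Step 1: T*S = 1996.4 * 1.342e-22 = 2.679e-19 J
Step 2: G = H - T*S = -8.75e-19 - 2.679e-19
Step 3: G = -1.143e-18 J

-1.143e-18


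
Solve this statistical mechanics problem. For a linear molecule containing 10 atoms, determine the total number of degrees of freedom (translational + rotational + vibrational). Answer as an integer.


Step 1: Translational DOF = 3
Step 2: Rotational DOF (linear) = 2
Step 3: Vibrational DOF = 3*10 - 5 = 25
Step 4: Total = 3 + 2 + 25 = 30

30


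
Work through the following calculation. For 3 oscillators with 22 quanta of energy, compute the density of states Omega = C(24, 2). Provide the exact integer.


Step 1: Use binomial coefficient C(24, 2)
Step 2: Numerator = 24! / 22!
Step 3: Denominator = 2!
Step 4: Omega = 276

276


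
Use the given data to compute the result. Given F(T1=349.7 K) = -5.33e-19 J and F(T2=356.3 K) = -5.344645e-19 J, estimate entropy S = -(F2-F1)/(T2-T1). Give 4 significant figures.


Step 1: dF = F2 - F1 = -5.344645e-19 - (-5.33e-19) = -1.4645e-21 J
Step 2: dT = T2 - T1 = 356.3 - 349.7 = 6.6 K
Step 3: S = -dF/dT = -(-1.4645e-21)/6.6 = 2.219e-22 J/K

2.219e-22


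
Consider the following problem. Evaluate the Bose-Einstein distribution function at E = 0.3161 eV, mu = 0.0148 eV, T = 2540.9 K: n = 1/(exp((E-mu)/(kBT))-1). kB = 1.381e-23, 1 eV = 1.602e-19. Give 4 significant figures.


Step 1: (E - mu) = 0.3013 eV
Step 2: x = (E-mu)*eV/(kB*T) = 0.3013*1.602e-19/(1.381e-23*2540.9) = 1.376
Step 3: exp(x) = 3.957
Step 4: n = 1/(exp(x)-1) = 0.3381

0.3381


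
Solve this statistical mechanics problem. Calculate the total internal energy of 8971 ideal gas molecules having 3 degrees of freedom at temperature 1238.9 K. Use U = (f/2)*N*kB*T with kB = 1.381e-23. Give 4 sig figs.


Step 1: f/2 = 3/2 = 1.5
Step 2: N*kB*T = 8971*1.381e-23*1238.9 = 1.535e-16
Step 3: U = 1.5 * 1.535e-16 = 2.302e-16 J

2.302e-16


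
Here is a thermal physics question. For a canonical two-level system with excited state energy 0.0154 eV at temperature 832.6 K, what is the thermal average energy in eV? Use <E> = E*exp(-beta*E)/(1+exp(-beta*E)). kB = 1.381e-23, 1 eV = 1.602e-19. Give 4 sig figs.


Step 1: beta*E = 0.0154*1.602e-19/(1.381e-23*832.6) = 0.2146
Step 2: exp(-beta*E) = 0.8069
Step 3: <E> = 0.0154*0.8069/(1+0.8069) = 0.006877 eV

0.006877


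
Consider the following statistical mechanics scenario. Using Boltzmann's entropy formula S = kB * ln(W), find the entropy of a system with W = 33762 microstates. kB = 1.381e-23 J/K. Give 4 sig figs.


Step 1: ln(W) = ln(33762) = 10.43
Step 2: S = kB * ln(W) = 1.381e-23 * 10.43
Step 3: S = 1.44e-22 J/K

1.44e-22


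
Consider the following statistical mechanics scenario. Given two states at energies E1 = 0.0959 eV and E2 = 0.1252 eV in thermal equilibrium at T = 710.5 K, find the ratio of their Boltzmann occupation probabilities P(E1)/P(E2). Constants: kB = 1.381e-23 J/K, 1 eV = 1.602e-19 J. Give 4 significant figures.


Step 1: Compute energy difference dE = E1 - E2 = 0.0959 - 0.1252 = -0.0293 eV
Step 2: Convert to Joules: dE_J = -0.0293 * 1.602e-19 = -4.694e-21 J
Step 3: Compute exponent = -dE_J / (kB * T) = -(-4.694e-21) / (1.381e-23 * 710.5) = 0.4784
Step 4: P(E1)/P(E2) = exp(0.4784) = 1.613

1.613


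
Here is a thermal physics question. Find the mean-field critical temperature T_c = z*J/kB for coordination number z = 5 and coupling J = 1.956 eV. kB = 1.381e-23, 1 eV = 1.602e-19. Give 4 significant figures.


Step 1: z*J = 5*1.956 = 9.78 eV
Step 2: Convert to Joules: 9.78*1.602e-19 = 1.567e-18 J
Step 3: T_c = 1.567e-18 / 1.381e-23 = 1.135e+05 K

1.135e+05


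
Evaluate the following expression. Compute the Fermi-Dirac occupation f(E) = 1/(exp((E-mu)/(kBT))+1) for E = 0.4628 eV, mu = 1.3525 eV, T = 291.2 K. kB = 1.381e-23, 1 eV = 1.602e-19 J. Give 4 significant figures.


Step 1: (E - mu) = 0.4628 - 1.3525 = -0.8897 eV
Step 2: Convert: (E-mu)*eV = -1.425e-19 J
Step 3: x = (E-mu)*eV/(kB*T) = -35.44
Step 4: f = 1/(exp(-35.44)+1) = 1

1


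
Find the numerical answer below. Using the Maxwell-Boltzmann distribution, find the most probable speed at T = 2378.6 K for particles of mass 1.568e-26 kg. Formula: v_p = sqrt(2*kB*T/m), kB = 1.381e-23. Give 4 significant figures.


Step 1: Numerator = 2*kB*T = 2*1.381e-23*2378.6 = 6.57e-20
Step 2: Ratio = 6.57e-20 / 1.568e-26 = 4.19e+06
Step 3: v_p = sqrt(4.19e+06) = 2047 m/s

2047


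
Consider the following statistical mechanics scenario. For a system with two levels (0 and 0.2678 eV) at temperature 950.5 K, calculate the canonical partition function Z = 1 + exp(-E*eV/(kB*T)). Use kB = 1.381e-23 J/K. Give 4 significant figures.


Step 1: Compute beta*E = E*eV/(kB*T) = 0.2678*1.602e-19/(1.381e-23*950.5) = 3.268
Step 2: exp(-beta*E) = exp(-3.268) = 0.03807
Step 3: Z = 1 + 0.03807 = 1.038

1.038


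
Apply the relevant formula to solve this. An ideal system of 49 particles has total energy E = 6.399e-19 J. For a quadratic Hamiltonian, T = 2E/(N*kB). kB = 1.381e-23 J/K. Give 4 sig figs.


Step 1: Numerator = 2*E = 2*6.399e-19 = 1.28e-18 J
Step 2: Denominator = N*kB = 49*1.381e-23 = 6.767e-22
Step 3: T = 1.28e-18 / 6.767e-22 = 1891 K

1891


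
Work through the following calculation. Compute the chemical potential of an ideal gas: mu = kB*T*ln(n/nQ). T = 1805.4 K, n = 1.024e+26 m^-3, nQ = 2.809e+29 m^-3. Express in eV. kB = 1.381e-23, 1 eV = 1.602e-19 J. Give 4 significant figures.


Step 1: n/nQ = 1.024e+26/2.809e+29 = 0.0003645
Step 2: ln(n/nQ) = -7.917
Step 3: mu = kB*T*ln(n/nQ) = 2.493e-20*-7.917 = -1.974e-19 J
Step 4: Convert to eV: -1.974e-19/1.602e-19 = -1.232 eV

-1.232


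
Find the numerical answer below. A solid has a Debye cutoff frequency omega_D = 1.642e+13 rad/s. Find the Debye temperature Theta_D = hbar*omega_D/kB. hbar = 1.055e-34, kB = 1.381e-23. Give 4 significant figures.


Step 1: hbar*omega_D = 1.055e-34 * 1.642e+13 = 1.732e-21 J
Step 2: Theta_D = 1.732e-21 / 1.381e-23
Step 3: Theta_D = 125.4 K

125.4


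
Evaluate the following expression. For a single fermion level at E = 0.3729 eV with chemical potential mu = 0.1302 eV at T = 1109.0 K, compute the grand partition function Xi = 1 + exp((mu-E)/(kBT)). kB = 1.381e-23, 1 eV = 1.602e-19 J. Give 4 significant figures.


Step 1: (mu - E) = 0.1302 - 0.3729 = -0.2427 eV
Step 2: x = (mu-E)*eV/(kB*T) = -0.2427*1.602e-19/(1.381e-23*1109.0) = -2.539
Step 3: exp(x) = 0.07897
Step 4: Xi = 1 + 0.07897 = 1.079

1.079


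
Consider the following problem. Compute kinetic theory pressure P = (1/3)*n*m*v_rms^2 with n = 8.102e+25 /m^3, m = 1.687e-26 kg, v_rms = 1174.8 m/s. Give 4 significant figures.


Step 1: v_rms^2 = 1174.8^2 = 1.38e+06
Step 2: n*m = 8.102e+25*1.687e-26 = 1.367
Step 3: P = (1/3)*1.367*1.38e+06 = 6.288e+05 Pa

6.288e+05


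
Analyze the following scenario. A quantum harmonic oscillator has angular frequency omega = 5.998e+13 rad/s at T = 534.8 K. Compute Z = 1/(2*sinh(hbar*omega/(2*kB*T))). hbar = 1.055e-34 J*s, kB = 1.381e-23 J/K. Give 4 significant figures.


Step 1: Compute x = hbar*omega/(kB*T) = 1.055e-34*5.998e+13/(1.381e-23*534.8) = 0.8568
Step 2: x/2 = 0.4284
Step 3: sinh(x/2) = 0.4416
Step 4: Z = 1/(2*0.4416) = 1.132

1.132


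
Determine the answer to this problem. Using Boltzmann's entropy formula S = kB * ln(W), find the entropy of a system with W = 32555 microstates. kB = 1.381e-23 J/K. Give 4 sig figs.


Step 1: ln(W) = ln(32555) = 10.39
Step 2: S = kB * ln(W) = 1.381e-23 * 10.39
Step 3: S = 1.435e-22 J/K

1.435e-22


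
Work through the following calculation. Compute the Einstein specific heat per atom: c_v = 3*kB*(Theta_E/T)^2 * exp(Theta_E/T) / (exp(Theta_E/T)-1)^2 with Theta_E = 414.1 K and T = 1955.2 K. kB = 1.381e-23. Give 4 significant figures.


Step 1: x = Theta_E/T = 414.1/1955.2 = 0.2118
Step 2: x^2 = 0.04486
Step 3: exp(x) = 1.236
Step 4: c_v = 3*1.381e-23*0.04486*1.236/(1.236-1)^2 = 4.128e-23

4.128e-23


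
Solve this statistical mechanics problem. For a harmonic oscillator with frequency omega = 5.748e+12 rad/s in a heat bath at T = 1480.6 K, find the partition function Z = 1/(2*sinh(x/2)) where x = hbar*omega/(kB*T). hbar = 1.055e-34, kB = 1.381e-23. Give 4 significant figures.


Step 1: Compute x = hbar*omega/(kB*T) = 1.055e-34*5.748e+12/(1.381e-23*1480.6) = 0.02966
Step 2: x/2 = 0.01483
Step 3: sinh(x/2) = 0.01483
Step 4: Z = 1/(2*0.01483) = 33.72

33.72


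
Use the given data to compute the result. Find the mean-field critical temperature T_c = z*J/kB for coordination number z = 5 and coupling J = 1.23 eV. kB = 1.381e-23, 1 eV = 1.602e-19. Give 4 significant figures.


Step 1: z*J = 5*1.23 = 6.15 eV
Step 2: Convert to Joules: 6.15*1.602e-19 = 9.852e-19 J
Step 3: T_c = 9.852e-19 / 1.381e-23 = 7.134e+04 K

7.134e+04


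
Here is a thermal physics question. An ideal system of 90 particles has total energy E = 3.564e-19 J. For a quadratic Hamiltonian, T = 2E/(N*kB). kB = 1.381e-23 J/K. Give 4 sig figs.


Step 1: Numerator = 2*E = 2*3.564e-19 = 7.128e-19 J
Step 2: Denominator = N*kB = 90*1.381e-23 = 1.243e-21
Step 3: T = 7.128e-19 / 1.243e-21 = 573.5 K

573.5


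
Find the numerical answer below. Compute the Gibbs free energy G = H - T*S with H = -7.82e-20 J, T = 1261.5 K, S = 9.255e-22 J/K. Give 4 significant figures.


Step 1: T*S = 1261.5 * 9.255e-22 = 1.168e-18 J
Step 2: G = H - T*S = -7.82e-20 - 1.168e-18
Step 3: G = -1.246e-18 J

-1.246e-18


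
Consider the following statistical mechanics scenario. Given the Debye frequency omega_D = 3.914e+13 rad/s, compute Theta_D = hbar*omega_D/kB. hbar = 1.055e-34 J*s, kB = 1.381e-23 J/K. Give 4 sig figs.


Step 1: hbar*omega_D = 1.055e-34 * 3.914e+13 = 4.129e-21 J
Step 2: Theta_D = 4.129e-21 / 1.381e-23
Step 3: Theta_D = 299 K

299


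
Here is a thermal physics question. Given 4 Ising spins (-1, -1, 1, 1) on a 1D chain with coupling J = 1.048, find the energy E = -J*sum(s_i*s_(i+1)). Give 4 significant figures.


Step 1: Nearest-neighbor products: 1, -1, 1
Step 2: Sum of products = 1
Step 3: E = -1.048 * 1 = -1.048

-1.048


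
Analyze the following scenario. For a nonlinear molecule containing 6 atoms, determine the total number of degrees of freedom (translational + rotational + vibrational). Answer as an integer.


Step 1: Translational DOF = 3
Step 2: Rotational DOF (nonlinear) = 3
Step 3: Vibrational DOF = 3*6 - 6 = 12
Step 4: Total = 3 + 3 + 12 = 18

18


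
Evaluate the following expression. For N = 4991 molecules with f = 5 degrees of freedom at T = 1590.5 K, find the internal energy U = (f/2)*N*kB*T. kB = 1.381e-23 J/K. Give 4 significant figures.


Step 1: f/2 = 5/2 = 2.5
Step 2: N*kB*T = 4991*1.381e-23*1590.5 = 1.096e-16
Step 3: U = 2.5 * 1.096e-16 = 2.741e-16 J

2.741e-16


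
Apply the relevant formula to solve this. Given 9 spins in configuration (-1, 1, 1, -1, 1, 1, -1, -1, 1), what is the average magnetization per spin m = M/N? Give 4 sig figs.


Step 1: Count up spins (+1): 5, down spins (-1): 4
Step 2: Total magnetization M = 5 - 4 = 1
Step 3: m = M/N = 1/9 = 0.1111

0.1111


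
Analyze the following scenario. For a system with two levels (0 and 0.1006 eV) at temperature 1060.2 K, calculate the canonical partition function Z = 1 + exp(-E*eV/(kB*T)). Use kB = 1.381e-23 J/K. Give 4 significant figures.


Step 1: Compute beta*E = E*eV/(kB*T) = 0.1006*1.602e-19/(1.381e-23*1060.2) = 1.101
Step 2: exp(-beta*E) = exp(-1.101) = 0.3326
Step 3: Z = 1 + 0.3326 = 1.333

1.333


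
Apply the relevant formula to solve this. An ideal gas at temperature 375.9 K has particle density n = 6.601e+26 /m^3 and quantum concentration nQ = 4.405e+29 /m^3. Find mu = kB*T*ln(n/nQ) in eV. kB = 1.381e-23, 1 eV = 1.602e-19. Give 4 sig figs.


Step 1: n/nQ = 6.601e+26/4.405e+29 = 0.001499
Step 2: ln(n/nQ) = -6.503
Step 3: mu = kB*T*ln(n/nQ) = 5.191e-21*-6.503 = -3.376e-20 J
Step 4: Convert to eV: -3.376e-20/1.602e-19 = -0.2107 eV

-0.2107


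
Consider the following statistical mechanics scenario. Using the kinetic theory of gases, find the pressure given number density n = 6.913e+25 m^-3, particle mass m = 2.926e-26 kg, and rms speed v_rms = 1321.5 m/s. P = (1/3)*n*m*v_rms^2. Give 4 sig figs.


Step 1: v_rms^2 = 1321.5^2 = 1.746e+06
Step 2: n*m = 6.913e+25*2.926e-26 = 2.023
Step 3: P = (1/3)*2.023*1.746e+06 = 1.177e+06 Pa

1.177e+06


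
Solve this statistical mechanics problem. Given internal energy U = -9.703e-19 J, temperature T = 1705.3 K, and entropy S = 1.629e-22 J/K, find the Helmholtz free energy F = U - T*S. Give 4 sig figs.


Step 1: T*S = 1705.3 * 1.629e-22 = 2.778e-19 J
Step 2: F = U - T*S = -9.703e-19 - 2.778e-19
Step 3: F = -1.248e-18 J

-1.248e-18


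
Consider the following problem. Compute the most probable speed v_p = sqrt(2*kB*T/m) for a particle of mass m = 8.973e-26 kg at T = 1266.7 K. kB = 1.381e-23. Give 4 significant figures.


Step 1: Numerator = 2*kB*T = 2*1.381e-23*1266.7 = 3.499e-20
Step 2: Ratio = 3.499e-20 / 8.973e-26 = 3.899e+05
Step 3: v_p = sqrt(3.899e+05) = 624.4 m/s

624.4


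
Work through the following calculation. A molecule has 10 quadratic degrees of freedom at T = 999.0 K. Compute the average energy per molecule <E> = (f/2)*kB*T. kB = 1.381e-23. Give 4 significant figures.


Step 1: f/2 = 10/2 = 5
Step 2: kB*T = 1.381e-23 * 999.0 = 1.38e-20
Step 3: <E> = 5 * 1.38e-20 = 6.898e-20 J

6.898e-20


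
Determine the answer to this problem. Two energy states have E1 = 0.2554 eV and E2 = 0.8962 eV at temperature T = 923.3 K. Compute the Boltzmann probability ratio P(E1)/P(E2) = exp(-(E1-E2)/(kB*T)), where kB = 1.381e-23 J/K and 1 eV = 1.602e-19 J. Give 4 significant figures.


Step 1: Compute energy difference dE = E1 - E2 = 0.2554 - 0.8962 = -0.6408 eV
Step 2: Convert to Joules: dE_J = -0.6408 * 1.602e-19 = -1.027e-19 J
Step 3: Compute exponent = -dE_J / (kB * T) = -(-1.027e-19) / (1.381e-23 * 923.3) = 8.051
Step 4: P(E1)/P(E2) = exp(8.051) = 3137

3137


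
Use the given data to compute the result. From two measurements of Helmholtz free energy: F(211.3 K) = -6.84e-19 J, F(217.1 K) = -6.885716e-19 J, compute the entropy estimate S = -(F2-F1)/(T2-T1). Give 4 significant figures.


Step 1: dF = F2 - F1 = -6.885716e-19 - (-6.84e-19) = -4.5716e-21 J
Step 2: dT = T2 - T1 = 217.1 - 211.3 = 5.8 K
Step 3: S = -dF/dT = -(-4.5716e-21)/5.8 = 7.882e-22 J/K

7.882e-22


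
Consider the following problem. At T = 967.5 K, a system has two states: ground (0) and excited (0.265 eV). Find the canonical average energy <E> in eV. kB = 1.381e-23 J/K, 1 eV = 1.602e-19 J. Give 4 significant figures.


Step 1: beta*E = 0.265*1.602e-19/(1.381e-23*967.5) = 3.177
Step 2: exp(-beta*E) = 0.0417
Step 3: <E> = 0.265*0.0417/(1+0.0417) = 0.01061 eV

0.01061


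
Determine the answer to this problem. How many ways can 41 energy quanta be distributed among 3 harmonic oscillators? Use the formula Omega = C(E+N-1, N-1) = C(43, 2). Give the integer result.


Step 1: Use binomial coefficient C(43, 2)
Step 2: Numerator = 43! / 41!
Step 3: Denominator = 2!
Step 4: Omega = 903

903


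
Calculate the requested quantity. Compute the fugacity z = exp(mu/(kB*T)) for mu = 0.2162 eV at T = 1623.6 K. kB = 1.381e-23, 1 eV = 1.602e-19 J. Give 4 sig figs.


Step 1: Convert mu to Joules: 0.2162*1.602e-19 = 3.464e-20 J
Step 2: kB*T = 1.381e-23*1623.6 = 2.242e-20 J
Step 3: mu/(kB*T) = 1.545
Step 4: z = exp(1.545) = 4.687

4.687


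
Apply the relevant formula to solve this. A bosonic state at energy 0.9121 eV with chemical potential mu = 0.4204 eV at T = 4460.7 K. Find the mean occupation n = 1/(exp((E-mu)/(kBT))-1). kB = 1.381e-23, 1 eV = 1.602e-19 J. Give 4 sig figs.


Step 1: (E - mu) = 0.4917 eV
Step 2: x = (E-mu)*eV/(kB*T) = 0.4917*1.602e-19/(1.381e-23*4460.7) = 1.279
Step 3: exp(x) = 3.592
Step 4: n = 1/(exp(x)-1) = 0.3858

0.3858


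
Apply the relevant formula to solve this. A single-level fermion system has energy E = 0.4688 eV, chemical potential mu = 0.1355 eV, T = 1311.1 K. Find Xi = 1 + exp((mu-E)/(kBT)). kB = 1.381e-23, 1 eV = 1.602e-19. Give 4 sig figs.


Step 1: (mu - E) = 0.1355 - 0.4688 = -0.3333 eV
Step 2: x = (mu-E)*eV/(kB*T) = -0.3333*1.602e-19/(1.381e-23*1311.1) = -2.949
Step 3: exp(x) = 0.05239
Step 4: Xi = 1 + 0.05239 = 1.052

1.052


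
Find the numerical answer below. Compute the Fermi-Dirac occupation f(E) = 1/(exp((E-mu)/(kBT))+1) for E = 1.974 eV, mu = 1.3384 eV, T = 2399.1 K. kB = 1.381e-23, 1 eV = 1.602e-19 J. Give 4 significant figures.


Step 1: (E - mu) = 1.974 - 1.3384 = 0.6356 eV
Step 2: Convert: (E-mu)*eV = 1.018e-19 J
Step 3: x = (E-mu)*eV/(kB*T) = 3.073
Step 4: f = 1/(exp(3.073)+1) = 0.04422

0.04422


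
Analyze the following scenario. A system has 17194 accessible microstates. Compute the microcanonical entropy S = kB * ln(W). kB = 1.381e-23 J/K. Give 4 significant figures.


Step 1: ln(W) = ln(17194) = 9.752
Step 2: S = kB * ln(W) = 1.381e-23 * 9.752
Step 3: S = 1.347e-22 J/K

1.347e-22


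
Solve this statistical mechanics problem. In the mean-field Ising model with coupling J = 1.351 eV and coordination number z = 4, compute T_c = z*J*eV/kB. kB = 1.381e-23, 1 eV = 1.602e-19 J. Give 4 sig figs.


Step 1: z*J = 4*1.351 = 5.404 eV
Step 2: Convert to Joules: 5.404*1.602e-19 = 8.657e-19 J
Step 3: T_c = 8.657e-19 / 1.381e-23 = 6.269e+04 K

6.269e+04


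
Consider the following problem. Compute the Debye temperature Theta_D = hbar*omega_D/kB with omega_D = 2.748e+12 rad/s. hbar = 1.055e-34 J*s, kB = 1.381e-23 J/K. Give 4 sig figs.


Step 1: hbar*omega_D = 1.055e-34 * 2.748e+12 = 2.899e-22 J
Step 2: Theta_D = 2.899e-22 / 1.381e-23
Step 3: Theta_D = 20.99 K

20.99


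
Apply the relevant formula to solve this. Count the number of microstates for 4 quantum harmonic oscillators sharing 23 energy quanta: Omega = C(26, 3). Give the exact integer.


Step 1: Use binomial coefficient C(26, 3)
Step 2: Numerator = 26! / 23!
Step 3: Denominator = 3!
Step 4: Omega = 2600

2600


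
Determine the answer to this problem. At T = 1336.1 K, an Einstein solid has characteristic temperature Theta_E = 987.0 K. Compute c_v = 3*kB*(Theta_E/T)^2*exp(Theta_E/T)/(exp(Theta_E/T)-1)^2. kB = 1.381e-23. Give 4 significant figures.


Step 1: x = Theta_E/T = 987.0/1336.1 = 0.7387
Step 2: x^2 = 0.5457
Step 3: exp(x) = 2.093
Step 4: c_v = 3*1.381e-23*0.5457*2.093/(2.093-1)^2 = 3.96e-23

3.96e-23


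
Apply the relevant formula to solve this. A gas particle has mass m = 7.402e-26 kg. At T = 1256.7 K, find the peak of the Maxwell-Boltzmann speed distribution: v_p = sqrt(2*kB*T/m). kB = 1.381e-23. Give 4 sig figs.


Step 1: Numerator = 2*kB*T = 2*1.381e-23*1256.7 = 3.471e-20
Step 2: Ratio = 3.471e-20 / 7.402e-26 = 4.689e+05
Step 3: v_p = sqrt(4.689e+05) = 684.8 m/s

684.8


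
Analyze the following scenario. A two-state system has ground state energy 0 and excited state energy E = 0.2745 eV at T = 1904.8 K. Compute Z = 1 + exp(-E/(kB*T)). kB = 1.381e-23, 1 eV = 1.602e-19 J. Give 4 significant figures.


Step 1: Compute beta*E = E*eV/(kB*T) = 0.2745*1.602e-19/(1.381e-23*1904.8) = 1.672
Step 2: exp(-beta*E) = exp(-1.672) = 0.1879
Step 3: Z = 1 + 0.1879 = 1.188

1.188


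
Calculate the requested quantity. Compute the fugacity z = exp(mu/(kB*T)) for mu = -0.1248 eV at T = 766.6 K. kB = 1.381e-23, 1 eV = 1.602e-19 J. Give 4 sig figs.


Step 1: Convert mu to Joules: -0.1248*1.602e-19 = -1.999e-20 J
Step 2: kB*T = 1.381e-23*766.6 = 1.059e-20 J
Step 3: mu/(kB*T) = -1.888
Step 4: z = exp(-1.888) = 0.1513

0.1513
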